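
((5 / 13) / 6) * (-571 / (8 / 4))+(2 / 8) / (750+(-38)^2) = -6263831 / 342264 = -18.30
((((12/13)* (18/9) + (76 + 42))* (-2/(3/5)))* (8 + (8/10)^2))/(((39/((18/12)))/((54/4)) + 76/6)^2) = -40888152/2522585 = -16.21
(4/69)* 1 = 4/69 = 0.06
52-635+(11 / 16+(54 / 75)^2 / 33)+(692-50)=6567353 / 110000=59.70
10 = 10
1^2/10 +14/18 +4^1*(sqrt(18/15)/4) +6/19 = sqrt(30)/5 +2041/1710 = 2.29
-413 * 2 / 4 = -413 / 2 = -206.50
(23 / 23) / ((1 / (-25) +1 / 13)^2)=105625 / 144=733.51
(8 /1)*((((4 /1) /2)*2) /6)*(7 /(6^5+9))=112 /23355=0.00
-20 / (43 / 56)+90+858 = 921.95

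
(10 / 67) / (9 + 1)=1 / 67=0.01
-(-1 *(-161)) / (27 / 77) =-12397 / 27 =-459.15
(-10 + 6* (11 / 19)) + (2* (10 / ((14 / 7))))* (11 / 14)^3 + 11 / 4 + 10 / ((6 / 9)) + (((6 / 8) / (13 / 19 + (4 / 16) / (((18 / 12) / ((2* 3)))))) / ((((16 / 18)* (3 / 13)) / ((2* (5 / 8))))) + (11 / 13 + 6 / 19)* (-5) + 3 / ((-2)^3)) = 12.60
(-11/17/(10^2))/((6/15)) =-11/680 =-0.02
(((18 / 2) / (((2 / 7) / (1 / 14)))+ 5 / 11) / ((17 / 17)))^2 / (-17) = -833 / 1936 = -0.43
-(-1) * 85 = 85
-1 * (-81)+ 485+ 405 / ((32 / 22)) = 13511 / 16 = 844.44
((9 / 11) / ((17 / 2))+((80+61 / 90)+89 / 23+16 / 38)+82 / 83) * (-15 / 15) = -86.05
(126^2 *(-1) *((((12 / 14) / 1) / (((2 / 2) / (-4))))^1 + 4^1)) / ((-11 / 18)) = 163296 / 11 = 14845.09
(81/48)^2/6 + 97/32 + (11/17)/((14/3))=222053/60928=3.64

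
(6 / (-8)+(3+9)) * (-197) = -8865 / 4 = -2216.25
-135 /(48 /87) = -244.69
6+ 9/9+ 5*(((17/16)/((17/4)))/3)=89/12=7.42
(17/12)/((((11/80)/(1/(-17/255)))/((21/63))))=-1700/33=-51.52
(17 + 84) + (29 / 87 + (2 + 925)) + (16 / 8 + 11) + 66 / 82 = 128183 / 123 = 1042.14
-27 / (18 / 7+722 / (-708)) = -66906 / 3845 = -17.40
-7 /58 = -0.12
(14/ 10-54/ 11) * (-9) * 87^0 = 1737/ 55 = 31.58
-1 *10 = -10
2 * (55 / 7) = 110 / 7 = 15.71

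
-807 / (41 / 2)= -1614 / 41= -39.37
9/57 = 3/19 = 0.16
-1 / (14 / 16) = -8 / 7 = -1.14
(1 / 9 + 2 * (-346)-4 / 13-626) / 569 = -154229 / 66573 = -2.32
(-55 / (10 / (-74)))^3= 67419143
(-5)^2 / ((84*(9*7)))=25 / 5292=0.00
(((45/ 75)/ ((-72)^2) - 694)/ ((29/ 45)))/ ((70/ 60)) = -5996159/ 6496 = -923.05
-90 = -90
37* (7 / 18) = 259 / 18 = 14.39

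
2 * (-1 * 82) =-164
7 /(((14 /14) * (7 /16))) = 16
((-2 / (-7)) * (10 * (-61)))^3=-1815848000 / 343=-5294017.49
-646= -646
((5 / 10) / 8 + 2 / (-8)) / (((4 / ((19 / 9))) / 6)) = -19 / 32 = -0.59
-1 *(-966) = 966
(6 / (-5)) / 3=-2 / 5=-0.40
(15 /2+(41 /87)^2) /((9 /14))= 818279 /68121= 12.01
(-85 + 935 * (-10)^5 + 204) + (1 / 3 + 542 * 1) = -280498016 / 3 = -93499338.67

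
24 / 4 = 6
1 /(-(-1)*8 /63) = 63 /8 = 7.88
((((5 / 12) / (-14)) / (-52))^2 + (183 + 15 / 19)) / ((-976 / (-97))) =25850635305979 / 1415235354624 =18.27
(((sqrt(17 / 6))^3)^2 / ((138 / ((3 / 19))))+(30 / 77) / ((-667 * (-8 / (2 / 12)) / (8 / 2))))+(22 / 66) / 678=1265430841 / 47635677936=0.03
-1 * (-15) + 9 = 24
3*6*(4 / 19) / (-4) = -18 / 19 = -0.95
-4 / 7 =-0.57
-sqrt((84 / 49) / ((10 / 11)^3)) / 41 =-11 *sqrt(2310) / 14350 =-0.04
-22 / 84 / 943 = -0.00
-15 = -15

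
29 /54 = 0.54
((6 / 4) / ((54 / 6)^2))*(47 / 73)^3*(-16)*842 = -699351728 / 10503459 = -66.58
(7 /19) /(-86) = -7 /1634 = -0.00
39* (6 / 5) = 234 / 5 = 46.80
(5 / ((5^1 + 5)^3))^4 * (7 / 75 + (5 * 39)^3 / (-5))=-55611559 / 60000000000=-0.00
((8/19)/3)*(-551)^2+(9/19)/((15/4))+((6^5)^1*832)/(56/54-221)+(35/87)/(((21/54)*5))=647865780286/49085835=13198.63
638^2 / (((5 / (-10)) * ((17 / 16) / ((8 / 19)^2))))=-833626112 / 6137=-135836.09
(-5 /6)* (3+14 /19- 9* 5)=1960 /57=34.39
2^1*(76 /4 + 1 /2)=39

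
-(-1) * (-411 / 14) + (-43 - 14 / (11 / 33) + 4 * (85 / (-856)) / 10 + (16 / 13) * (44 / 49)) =-30887391 / 272636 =-113.29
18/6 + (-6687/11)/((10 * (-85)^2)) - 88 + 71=-11133187/794750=-14.01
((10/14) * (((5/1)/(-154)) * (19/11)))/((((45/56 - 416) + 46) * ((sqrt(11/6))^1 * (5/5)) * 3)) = 76 * sqrt(66)/23115477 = 0.00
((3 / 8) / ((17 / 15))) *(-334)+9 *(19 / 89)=-108.59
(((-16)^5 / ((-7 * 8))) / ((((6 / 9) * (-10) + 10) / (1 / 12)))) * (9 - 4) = 16384 / 7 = 2340.57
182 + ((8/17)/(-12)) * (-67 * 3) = 3228/17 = 189.88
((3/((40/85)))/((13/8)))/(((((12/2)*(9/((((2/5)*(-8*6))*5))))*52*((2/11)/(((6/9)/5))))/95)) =-14212/1521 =-9.34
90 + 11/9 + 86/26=11060/117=94.53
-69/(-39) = 23/13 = 1.77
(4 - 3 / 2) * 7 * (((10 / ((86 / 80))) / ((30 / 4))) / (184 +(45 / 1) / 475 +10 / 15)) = 266000 / 2264251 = 0.12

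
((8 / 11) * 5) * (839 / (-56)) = -4195 / 77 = -54.48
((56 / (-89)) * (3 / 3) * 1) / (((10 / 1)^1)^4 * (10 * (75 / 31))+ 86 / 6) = -5208 / 2002618637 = -0.00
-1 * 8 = -8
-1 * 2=-2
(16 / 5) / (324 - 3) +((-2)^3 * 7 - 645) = -1125089 / 1605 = -700.99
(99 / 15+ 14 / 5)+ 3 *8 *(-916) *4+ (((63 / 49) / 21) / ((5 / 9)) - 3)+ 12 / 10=-87928.29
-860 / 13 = -66.15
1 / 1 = 1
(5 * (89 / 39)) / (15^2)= 89 / 1755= 0.05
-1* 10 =-10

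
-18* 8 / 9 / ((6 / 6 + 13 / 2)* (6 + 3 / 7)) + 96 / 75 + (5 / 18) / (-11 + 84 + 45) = 30283 / 31860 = 0.95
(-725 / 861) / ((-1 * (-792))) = -725 / 681912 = -0.00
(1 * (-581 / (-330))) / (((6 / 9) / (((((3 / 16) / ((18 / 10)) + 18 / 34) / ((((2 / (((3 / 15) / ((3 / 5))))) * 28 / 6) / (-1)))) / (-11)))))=3901 / 718080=0.01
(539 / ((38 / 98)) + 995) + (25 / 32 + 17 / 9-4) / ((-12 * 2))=2385.11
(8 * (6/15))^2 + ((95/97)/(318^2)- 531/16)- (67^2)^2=-19766313521296303/980902800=-20151143.95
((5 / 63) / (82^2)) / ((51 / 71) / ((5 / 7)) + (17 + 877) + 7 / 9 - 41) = 1775 / 128544261244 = 0.00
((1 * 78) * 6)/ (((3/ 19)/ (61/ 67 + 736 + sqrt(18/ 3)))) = 2964 * sqrt(6) + 146341572/ 67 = 2191462.85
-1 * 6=-6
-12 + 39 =27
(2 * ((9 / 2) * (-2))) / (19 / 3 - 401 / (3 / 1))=27 / 191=0.14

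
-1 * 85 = -85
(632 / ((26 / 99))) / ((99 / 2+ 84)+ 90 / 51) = 118184 / 6643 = 17.79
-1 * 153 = -153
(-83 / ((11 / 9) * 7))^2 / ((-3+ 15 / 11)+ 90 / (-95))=-392673 / 10780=-36.43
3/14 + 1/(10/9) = 39/35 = 1.11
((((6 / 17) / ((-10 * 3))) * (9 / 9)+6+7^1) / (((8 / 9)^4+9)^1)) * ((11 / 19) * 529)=42149018736 / 101979175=413.31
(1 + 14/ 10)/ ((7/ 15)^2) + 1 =589/ 49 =12.02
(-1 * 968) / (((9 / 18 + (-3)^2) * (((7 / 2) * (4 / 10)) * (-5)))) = 14.56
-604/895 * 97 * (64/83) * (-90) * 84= 5669443584/14857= 381600.83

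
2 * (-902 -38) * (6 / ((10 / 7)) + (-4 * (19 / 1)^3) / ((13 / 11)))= 567273832 / 13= 43636448.62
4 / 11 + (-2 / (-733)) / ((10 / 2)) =14682 / 40315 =0.36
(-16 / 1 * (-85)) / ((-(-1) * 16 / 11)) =935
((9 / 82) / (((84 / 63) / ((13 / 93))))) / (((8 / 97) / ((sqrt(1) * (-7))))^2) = 82.89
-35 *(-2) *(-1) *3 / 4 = -105 / 2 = -52.50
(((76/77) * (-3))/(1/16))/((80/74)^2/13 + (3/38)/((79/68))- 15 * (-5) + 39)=-6090631716/14675876369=-0.42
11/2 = 5.50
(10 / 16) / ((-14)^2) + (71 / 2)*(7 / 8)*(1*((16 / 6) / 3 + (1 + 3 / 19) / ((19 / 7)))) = 208185689 / 5094432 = 40.87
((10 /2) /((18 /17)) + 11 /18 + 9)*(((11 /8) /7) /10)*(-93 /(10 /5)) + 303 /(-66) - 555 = -7055453 /12320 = -572.68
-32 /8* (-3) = 12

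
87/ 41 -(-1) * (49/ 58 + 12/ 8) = 5311/ 1189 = 4.47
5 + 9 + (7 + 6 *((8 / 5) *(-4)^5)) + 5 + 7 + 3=-48972 / 5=-9794.40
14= 14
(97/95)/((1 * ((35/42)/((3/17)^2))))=5238/137275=0.04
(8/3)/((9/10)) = 80/27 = 2.96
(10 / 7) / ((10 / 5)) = 5 / 7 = 0.71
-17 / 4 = -4.25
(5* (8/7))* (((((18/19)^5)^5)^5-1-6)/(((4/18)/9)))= -79202908797584999039212015886091372408620162916271286985962805719942874952957978791880233226452382280976026966845071902938631402030436327433121305387586012508358500/48898795232596520559961175921810066638943034083002818674696574515473963466818171753707255350197008851932621902470284823766763717393352111658949936619399992317493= -1619.73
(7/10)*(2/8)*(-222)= -777/20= -38.85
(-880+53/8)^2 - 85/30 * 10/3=439358081/576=762774.45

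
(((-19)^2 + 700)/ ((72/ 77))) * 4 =81697/ 18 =4538.72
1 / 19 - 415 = -7884 / 19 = -414.95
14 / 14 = 1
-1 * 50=-50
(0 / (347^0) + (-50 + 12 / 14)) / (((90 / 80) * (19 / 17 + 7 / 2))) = -93568 / 9891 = -9.46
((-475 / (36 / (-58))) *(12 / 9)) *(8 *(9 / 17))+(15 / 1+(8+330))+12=239015 / 51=4686.57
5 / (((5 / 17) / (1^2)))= 17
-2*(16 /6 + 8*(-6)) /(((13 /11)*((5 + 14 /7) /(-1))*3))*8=-23936 /819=-29.23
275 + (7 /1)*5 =310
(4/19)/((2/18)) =36/19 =1.89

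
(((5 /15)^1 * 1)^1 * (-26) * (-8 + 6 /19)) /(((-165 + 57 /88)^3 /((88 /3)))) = -0.00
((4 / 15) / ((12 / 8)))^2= 64 / 2025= 0.03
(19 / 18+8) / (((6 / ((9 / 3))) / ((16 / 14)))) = 326 / 63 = 5.17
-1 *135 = -135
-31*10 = -310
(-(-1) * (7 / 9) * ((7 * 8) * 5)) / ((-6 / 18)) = -1960 / 3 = -653.33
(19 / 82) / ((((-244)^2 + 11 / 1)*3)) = 19 / 14648562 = 0.00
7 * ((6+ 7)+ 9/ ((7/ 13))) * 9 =1872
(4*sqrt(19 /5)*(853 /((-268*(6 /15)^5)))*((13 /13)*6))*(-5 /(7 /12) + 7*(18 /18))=17593125*sqrt(95) /7504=22851.36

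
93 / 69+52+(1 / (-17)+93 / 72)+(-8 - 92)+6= -369911 / 9384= -39.42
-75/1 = -75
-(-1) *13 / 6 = 13 / 6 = 2.17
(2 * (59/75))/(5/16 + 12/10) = 1888/1815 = 1.04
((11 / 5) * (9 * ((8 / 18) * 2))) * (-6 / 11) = -48 / 5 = -9.60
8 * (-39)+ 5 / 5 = -311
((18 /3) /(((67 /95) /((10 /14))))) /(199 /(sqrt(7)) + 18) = -51300 /2501311 + 567150 * sqrt(7) /17509177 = 0.07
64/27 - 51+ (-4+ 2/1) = -1367/27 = -50.63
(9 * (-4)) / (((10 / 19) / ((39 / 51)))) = -4446 / 85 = -52.31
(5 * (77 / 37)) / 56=55 / 296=0.19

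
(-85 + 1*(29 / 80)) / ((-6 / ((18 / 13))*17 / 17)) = 20313 / 1040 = 19.53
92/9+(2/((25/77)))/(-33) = 2258/225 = 10.04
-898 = -898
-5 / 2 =-2.50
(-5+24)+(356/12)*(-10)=-833/3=-277.67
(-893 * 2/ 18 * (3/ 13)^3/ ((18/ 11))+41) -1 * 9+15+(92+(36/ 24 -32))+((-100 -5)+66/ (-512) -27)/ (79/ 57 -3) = 29434525799/ 155231232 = 189.62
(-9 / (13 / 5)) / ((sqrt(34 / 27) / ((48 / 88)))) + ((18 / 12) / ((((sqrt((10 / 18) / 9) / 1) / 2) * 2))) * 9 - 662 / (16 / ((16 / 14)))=-331 / 7 - 405 * sqrt(102) / 2431 + 243 * sqrt(5) / 10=5.37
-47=-47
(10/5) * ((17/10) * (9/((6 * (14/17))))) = 867/140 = 6.19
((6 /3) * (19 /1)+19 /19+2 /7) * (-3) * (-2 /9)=550 /21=26.19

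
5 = 5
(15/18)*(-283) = -1415/6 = -235.83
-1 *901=-901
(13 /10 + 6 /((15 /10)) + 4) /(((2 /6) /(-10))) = -279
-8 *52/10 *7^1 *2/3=-2912/15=-194.13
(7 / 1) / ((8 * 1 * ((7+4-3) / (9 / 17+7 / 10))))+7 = 7.13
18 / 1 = 18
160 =160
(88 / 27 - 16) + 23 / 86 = -28963 / 2322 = -12.47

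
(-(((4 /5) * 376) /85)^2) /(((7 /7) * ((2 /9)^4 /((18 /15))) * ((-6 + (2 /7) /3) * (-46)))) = -14609194992 /643928125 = -22.69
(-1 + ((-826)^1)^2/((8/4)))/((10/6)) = 1023411/5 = 204682.20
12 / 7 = 1.71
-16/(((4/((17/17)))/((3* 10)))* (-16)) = 15/2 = 7.50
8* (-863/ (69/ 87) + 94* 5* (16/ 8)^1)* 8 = -218048/ 23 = -9480.35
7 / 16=0.44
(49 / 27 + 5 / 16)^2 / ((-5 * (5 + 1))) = -0.15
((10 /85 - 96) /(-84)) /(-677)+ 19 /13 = 1.46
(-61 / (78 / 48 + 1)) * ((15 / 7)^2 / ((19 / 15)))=-549000 / 6517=-84.24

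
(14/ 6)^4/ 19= 2401/ 1539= 1.56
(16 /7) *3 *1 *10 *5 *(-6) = -14400 /7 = -2057.14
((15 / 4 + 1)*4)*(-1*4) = -76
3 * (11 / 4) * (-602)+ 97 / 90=-223444 / 45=-4965.42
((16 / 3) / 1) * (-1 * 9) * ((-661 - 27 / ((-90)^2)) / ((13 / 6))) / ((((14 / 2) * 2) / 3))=7138836 / 2275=3137.95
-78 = -78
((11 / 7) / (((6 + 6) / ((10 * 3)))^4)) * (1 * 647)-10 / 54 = 120098815 / 3024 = 39715.22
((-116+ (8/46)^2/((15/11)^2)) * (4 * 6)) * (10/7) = -220879424/55545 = -3976.59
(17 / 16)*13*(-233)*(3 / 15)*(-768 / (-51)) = -48464 / 5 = -9692.80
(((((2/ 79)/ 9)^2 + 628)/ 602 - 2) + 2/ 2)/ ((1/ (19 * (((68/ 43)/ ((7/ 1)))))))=0.19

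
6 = 6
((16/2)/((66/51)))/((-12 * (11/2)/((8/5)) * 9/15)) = -272/1089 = -0.25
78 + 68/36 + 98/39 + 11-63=3557/117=30.40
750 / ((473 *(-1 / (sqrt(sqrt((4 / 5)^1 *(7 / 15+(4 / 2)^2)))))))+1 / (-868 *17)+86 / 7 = -50 *sqrt(10) *3^(3 / 4) *67^(1 / 4) / 473+181287 / 14756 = 10.11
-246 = -246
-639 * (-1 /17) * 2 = 1278 /17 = 75.18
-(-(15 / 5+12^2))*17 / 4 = 2499 / 4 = 624.75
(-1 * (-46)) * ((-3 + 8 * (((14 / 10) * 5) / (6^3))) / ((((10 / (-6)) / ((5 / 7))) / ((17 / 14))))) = 65.61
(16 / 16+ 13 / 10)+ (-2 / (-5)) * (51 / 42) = 39 / 14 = 2.79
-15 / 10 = -3 / 2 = -1.50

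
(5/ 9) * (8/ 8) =5/ 9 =0.56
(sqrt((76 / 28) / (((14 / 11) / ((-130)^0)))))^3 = 209 * sqrt(418) / 1372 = 3.11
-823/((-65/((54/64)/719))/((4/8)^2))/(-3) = -0.00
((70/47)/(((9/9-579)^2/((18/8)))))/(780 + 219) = 35/3485832456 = 0.00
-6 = -6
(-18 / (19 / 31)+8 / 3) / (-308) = 761 / 8778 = 0.09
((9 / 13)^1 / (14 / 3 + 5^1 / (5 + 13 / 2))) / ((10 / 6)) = 1863 / 22880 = 0.08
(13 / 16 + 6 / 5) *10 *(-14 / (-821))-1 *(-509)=1672683 / 3284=509.34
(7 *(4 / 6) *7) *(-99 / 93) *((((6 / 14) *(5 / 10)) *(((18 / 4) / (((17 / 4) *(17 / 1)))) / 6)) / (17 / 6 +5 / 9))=-12474 / 546499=-0.02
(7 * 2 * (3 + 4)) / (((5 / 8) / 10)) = 1568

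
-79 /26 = -3.04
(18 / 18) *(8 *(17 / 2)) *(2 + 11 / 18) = 1598 / 9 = 177.56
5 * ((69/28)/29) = 345/812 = 0.42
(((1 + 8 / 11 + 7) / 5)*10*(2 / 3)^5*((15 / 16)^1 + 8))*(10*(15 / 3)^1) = 83200 / 81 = 1027.16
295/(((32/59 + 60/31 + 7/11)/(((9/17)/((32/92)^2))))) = 1883802327/4544576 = 414.52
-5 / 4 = -1.25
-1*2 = -2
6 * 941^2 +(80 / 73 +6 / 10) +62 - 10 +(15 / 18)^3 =418872211249 / 78840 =5312940.27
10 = 10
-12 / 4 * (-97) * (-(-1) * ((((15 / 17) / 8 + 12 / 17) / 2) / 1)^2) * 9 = 32268699 / 73984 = 436.16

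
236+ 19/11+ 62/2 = 2956/11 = 268.73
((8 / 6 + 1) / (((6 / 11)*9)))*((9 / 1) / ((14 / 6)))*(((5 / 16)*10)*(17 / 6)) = 16.23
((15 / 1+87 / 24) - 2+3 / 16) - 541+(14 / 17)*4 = -520.89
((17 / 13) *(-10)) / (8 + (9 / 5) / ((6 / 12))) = -425 / 377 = -1.13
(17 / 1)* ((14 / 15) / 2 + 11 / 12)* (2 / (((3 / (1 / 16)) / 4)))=1411 / 360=3.92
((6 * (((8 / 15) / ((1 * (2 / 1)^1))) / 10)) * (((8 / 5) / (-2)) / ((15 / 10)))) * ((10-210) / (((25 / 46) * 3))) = 11776 / 1125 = 10.47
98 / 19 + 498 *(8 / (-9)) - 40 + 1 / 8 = -477.38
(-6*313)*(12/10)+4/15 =-6760/3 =-2253.33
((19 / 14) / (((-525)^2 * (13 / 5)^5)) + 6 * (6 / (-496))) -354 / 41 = -50735723457625 / 5827186700244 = -8.71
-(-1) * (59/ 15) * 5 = 59/ 3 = 19.67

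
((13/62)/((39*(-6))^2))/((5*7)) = 1/9140040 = 0.00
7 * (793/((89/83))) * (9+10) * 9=78785343/89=885228.57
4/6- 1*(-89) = 269/3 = 89.67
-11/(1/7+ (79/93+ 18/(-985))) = -7053585/624592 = -11.29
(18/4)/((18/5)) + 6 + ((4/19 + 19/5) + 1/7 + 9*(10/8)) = 30129/1330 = 22.65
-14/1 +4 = -10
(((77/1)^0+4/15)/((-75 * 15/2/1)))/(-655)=38/11053125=0.00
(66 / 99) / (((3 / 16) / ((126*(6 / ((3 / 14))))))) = 12544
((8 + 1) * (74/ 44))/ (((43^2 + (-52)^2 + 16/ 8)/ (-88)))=-1332/ 4555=-0.29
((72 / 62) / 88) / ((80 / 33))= 27 / 4960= 0.01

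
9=9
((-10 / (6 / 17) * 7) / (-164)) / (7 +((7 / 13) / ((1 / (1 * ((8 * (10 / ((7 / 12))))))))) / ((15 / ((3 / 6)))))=7735 / 60516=0.13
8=8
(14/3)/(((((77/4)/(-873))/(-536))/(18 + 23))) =51160128/11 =4650920.73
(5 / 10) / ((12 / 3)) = 1 / 8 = 0.12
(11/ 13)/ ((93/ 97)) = 1067/ 1209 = 0.88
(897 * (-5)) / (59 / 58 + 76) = -86710 / 1489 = -58.23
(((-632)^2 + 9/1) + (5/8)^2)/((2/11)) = 281201107/128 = 2196883.65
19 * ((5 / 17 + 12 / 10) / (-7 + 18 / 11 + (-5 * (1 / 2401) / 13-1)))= -828486659 / 185722025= -4.46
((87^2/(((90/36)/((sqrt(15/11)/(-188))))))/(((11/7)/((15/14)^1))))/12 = -7569*sqrt(165)/90992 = -1.07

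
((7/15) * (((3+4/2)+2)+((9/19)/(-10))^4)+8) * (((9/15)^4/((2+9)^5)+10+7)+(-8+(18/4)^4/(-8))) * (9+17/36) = -413029241420220750591851/91585428528000000000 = -4509.77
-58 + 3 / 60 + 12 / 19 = -21781 / 380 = -57.32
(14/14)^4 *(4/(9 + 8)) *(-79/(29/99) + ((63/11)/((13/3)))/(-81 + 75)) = -4477266/70499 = -63.51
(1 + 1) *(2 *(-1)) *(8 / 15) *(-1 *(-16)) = -512 / 15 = -34.13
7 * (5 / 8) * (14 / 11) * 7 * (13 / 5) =4459 / 44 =101.34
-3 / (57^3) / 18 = -1 / 1111158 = -0.00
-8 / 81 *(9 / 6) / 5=-4 / 135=-0.03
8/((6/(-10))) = -40/3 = -13.33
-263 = -263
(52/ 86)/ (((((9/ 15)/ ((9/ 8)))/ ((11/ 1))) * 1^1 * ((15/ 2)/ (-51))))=-7293/ 86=-84.80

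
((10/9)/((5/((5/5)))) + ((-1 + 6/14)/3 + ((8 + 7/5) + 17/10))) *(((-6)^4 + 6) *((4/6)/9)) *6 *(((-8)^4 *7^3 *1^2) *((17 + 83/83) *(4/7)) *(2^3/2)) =5585107419136/15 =372340494609.07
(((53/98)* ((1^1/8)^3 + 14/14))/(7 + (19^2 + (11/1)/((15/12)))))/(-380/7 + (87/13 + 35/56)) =-589095/19239990784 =-0.00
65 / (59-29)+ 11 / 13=235 / 78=3.01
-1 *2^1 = -2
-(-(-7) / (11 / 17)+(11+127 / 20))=-6197 / 220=-28.17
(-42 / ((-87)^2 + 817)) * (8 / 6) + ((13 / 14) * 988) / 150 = 1921289 / 314475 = 6.11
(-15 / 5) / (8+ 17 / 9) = -27 / 89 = -0.30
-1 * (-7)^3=343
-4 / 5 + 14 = 66 / 5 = 13.20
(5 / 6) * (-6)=-5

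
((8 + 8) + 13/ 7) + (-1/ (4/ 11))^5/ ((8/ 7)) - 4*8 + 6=-8358443/ 57344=-145.76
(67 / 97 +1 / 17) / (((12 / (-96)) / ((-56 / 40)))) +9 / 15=8.99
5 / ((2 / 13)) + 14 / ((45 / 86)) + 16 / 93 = 165803 / 2790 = 59.43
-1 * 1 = -1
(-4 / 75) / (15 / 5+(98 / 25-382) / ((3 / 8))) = 4 / 75391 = 0.00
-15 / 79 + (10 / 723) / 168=-910585 / 4797828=-0.19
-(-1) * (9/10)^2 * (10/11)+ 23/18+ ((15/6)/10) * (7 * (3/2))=18371/3960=4.64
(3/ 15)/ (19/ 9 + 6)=9/ 365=0.02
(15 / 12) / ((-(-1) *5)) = 1 / 4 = 0.25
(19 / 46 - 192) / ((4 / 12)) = -26439 / 46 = -574.76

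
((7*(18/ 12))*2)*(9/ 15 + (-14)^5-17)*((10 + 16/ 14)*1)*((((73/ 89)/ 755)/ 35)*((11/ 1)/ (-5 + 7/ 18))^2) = -1800912131503056/ 81008612125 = -22231.12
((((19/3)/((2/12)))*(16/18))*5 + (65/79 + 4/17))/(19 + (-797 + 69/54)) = -4108298/18776483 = -0.22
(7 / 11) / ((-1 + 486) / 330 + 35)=42 / 2407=0.02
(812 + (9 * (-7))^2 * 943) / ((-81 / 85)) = -318204215 / 81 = -3928447.10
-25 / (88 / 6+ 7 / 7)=-75 / 47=-1.60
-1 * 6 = -6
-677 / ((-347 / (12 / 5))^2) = -97488 / 3010225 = -0.03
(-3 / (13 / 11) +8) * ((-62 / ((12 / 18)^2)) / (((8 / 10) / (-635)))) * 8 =62893575 / 13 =4837967.31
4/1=4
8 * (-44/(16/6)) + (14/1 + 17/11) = -1281/11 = -116.45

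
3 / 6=0.50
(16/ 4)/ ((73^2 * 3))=4/ 15987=0.00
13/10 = 1.30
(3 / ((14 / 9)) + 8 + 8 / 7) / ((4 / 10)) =775 / 28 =27.68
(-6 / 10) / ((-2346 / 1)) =1 / 3910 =0.00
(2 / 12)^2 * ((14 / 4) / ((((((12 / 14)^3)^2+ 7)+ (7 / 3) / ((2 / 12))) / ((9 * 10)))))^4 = 4139878828902659648791209 / 3172667113308285324484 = 1304.86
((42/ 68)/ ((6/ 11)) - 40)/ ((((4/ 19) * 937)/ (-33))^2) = -1039039947/ 955230272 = -1.09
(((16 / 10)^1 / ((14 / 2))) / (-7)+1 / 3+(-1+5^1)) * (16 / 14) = 25288 / 5145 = 4.92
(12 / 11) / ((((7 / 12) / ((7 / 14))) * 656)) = 9 / 6314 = 0.00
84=84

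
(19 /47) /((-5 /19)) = -361 /235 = -1.54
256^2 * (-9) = -589824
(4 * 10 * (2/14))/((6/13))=260/21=12.38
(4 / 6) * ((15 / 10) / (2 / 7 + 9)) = 7 / 65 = 0.11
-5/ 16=-0.31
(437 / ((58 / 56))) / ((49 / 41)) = 71668 / 203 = 353.04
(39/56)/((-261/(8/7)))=-13/4263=-0.00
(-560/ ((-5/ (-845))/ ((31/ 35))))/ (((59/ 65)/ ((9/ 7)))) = -118733.75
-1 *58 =-58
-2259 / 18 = -251 / 2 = -125.50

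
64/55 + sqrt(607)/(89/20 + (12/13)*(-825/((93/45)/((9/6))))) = 64/55-8060*sqrt(607)/4419133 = 1.12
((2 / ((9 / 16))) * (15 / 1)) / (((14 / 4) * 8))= 40 / 21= 1.90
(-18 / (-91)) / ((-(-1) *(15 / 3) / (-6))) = -108 / 455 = -0.24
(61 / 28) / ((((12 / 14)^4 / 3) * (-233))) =-0.05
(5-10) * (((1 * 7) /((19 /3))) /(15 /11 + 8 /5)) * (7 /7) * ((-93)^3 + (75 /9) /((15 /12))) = 1499878.33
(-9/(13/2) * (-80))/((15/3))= 288/13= 22.15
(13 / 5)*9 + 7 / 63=1058 / 45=23.51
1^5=1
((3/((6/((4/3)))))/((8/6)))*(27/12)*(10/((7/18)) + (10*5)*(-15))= -22815/28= -814.82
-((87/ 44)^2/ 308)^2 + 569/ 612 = 50569556321351/ 54400584978432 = 0.93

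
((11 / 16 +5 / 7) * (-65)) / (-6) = 10205 / 672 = 15.19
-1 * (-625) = 625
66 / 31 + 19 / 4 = 6.88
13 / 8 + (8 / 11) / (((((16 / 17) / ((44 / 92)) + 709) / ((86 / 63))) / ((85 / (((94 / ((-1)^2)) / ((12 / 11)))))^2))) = 3236511040549 / 1990035030984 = 1.63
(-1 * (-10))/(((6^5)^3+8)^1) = 5/235092492292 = 0.00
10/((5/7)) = 14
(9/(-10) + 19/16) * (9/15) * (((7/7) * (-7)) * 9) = -4347/400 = -10.87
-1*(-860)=860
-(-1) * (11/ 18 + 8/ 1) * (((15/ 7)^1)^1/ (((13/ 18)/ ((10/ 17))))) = 23250/ 1547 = 15.03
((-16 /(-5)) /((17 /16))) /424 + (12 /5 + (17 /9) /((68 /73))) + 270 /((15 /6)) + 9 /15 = 113.03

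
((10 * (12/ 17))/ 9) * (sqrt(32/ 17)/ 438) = 80 * sqrt(34)/ 189873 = 0.00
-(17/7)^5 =-1419857/16807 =-84.48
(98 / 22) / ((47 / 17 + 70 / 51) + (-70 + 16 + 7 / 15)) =-12495 / 138556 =-0.09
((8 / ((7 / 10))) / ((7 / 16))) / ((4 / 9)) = 58.78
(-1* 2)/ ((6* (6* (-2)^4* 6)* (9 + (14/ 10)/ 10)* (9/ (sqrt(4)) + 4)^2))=-25/ 28527768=-0.00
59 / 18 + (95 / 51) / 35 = 7135 / 2142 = 3.33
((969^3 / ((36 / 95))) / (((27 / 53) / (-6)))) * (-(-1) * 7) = -1187695420415 / 6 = -197949236735.83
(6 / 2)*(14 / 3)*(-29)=-406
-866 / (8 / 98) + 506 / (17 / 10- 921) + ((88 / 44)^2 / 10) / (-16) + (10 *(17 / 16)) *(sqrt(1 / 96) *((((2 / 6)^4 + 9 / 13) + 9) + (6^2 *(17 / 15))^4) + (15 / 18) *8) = -11625367139 / 1103160 + 31002697530731 *sqrt(6) / 25272000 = 2994399.62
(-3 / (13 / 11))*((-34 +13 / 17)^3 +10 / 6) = 5951679910 / 63869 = 93185.74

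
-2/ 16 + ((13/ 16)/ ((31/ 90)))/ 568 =-17023/ 140864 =-0.12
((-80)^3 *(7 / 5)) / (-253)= 716800 / 253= 2833.20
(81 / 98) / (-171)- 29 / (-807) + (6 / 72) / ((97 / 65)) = 8448375 / 97170332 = 0.09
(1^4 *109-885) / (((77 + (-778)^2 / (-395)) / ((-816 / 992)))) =-2605420 / 5940313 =-0.44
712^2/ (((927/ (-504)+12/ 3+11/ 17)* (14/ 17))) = 586027264/ 2673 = 219239.53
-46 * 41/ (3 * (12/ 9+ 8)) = -943/ 14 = -67.36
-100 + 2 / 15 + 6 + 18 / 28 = -19577 / 210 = -93.22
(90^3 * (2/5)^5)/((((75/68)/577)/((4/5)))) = 9763172352/3125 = 3124215.15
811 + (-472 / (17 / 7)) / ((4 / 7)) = 8005 / 17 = 470.88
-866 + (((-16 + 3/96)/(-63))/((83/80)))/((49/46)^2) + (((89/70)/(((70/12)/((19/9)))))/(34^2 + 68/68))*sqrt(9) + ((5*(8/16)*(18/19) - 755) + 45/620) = -2222500395611183/1373318937900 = -1618.34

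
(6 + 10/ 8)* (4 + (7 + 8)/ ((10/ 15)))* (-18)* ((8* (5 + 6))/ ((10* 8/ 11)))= -1673793/ 40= -41844.82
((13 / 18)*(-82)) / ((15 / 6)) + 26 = 104 / 45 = 2.31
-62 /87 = -0.71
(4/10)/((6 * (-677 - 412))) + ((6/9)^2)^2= 9677/49005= 0.20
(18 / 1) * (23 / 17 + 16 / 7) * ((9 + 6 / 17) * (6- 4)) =2478492 / 2023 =1225.16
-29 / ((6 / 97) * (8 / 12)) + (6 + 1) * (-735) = -23393 / 4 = -5848.25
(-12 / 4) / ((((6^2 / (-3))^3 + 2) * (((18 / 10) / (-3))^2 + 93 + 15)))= 25 / 1558578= 0.00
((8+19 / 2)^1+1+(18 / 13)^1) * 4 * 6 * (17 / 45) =35156 / 195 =180.29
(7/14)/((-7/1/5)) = -5/14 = -0.36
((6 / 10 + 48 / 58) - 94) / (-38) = 13423 / 5510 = 2.44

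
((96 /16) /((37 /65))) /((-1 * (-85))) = 78 /629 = 0.12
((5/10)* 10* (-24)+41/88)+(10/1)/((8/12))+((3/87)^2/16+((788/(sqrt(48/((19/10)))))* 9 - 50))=-22873507/148016+591* sqrt(570)/10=1256.46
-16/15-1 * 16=-256/15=-17.07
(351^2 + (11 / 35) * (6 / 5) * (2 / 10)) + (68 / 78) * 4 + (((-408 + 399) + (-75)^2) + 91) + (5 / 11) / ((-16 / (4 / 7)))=193560686881 / 1501500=128911.55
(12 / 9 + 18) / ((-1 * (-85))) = 58 / 255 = 0.23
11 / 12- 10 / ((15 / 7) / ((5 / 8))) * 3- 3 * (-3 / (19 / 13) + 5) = -1901 / 114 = -16.68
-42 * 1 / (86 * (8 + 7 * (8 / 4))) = -21 / 946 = -0.02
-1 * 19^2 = -361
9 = 9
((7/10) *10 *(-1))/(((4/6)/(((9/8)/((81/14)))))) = -49/24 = -2.04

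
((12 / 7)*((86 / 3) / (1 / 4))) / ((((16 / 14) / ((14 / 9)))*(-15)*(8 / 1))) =-301 / 135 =-2.23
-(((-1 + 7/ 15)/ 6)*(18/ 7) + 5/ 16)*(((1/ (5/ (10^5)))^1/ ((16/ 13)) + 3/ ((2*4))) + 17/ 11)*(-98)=470525601/ 3520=133672.05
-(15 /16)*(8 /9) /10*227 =-227 /12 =-18.92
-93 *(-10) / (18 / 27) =1395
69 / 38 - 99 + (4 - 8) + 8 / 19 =-3829 / 38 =-100.76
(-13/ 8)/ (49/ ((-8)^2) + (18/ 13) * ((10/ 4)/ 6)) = -1352/ 1117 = -1.21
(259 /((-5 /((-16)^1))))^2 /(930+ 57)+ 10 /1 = 2488498 /3525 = 705.96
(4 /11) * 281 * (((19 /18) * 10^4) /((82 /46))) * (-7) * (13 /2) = -111745270000 /4059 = -27530246.37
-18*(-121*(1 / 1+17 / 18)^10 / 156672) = 333784229775390625 / 31077346740535296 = 10.74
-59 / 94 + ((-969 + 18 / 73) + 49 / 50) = -83064603 / 85775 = -968.40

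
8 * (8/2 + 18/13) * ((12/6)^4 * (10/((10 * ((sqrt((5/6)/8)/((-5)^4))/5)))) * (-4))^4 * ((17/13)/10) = 140378112000000000000000000/169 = 830639715976331360946745.60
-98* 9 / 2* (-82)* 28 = 1012536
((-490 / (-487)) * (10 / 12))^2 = 1500625 / 2134521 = 0.70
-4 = -4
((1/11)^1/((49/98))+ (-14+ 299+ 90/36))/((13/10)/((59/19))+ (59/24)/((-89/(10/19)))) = 18943140030/26609407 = 711.90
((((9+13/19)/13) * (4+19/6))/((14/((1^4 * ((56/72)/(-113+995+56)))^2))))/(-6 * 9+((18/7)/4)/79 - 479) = -78131/158828537798541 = -0.00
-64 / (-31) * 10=640 / 31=20.65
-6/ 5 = -1.20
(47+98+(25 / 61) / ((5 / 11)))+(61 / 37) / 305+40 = 2097961 / 11285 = 185.91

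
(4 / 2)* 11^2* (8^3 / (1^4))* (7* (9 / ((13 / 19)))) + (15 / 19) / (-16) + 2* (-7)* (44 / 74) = 1668224389393 / 146224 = 11408690.70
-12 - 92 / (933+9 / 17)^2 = -32851189 / 2737575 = -12.00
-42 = -42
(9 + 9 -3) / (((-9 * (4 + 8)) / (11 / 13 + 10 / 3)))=-815 / 1404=-0.58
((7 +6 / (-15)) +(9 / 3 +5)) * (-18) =-1314 / 5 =-262.80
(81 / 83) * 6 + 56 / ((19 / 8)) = 46418 / 1577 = 29.43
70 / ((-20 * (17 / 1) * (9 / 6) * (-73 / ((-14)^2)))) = 1372 / 3723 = 0.37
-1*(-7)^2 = -49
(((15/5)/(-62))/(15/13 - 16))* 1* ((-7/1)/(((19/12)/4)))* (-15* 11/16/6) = 45045/454708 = 0.10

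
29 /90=0.32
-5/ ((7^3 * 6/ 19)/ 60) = -950/ 343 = -2.77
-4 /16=-1 /4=-0.25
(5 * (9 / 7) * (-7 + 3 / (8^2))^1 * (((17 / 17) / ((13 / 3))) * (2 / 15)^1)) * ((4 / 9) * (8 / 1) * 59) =-26255 / 91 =-288.52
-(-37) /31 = 37 /31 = 1.19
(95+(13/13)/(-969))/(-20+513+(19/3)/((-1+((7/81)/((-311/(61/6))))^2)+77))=159826805434634630/829566211408530657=0.19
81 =81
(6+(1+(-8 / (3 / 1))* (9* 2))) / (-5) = 8.20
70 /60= 7 /6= 1.17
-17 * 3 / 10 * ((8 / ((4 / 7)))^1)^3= -69972 / 5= -13994.40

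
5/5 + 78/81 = 53/27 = 1.96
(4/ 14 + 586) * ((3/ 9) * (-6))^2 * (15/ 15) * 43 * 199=140471712/ 7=20067387.43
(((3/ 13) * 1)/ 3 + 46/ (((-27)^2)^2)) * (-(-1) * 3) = 532039/ 2302911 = 0.23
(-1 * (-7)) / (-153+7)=-7 / 146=-0.05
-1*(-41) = 41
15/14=1.07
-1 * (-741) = 741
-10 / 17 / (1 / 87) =-51.18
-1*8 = -8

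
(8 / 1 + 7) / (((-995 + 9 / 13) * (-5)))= 39 / 12926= 0.00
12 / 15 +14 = 74 / 5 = 14.80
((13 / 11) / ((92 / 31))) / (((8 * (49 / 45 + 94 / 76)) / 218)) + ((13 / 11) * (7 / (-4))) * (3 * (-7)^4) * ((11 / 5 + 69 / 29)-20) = 268132124791401 / 1167169960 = 229728.43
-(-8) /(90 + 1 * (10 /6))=24 /275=0.09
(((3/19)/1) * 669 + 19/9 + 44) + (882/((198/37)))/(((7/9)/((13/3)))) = 2012699/1881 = 1070.02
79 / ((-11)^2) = 79 / 121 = 0.65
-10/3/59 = -10/177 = -0.06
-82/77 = -1.06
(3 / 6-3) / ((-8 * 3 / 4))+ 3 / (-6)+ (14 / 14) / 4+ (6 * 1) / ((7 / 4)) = 151 / 42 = 3.60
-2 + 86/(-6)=-49/3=-16.33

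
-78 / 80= -39 / 40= -0.98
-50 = -50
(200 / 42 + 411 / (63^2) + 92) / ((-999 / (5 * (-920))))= 589503800 / 1321677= 446.03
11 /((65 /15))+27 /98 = 3585 /1274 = 2.81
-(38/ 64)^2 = -0.35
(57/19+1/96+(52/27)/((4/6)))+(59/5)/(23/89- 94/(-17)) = 7.94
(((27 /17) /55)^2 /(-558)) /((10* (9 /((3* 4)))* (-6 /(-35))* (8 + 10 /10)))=-7 /54201950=-0.00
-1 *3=-3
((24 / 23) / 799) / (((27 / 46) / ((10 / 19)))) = 0.00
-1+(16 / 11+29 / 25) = 444 / 275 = 1.61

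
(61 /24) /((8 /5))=305 /192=1.59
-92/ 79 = -1.16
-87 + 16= -71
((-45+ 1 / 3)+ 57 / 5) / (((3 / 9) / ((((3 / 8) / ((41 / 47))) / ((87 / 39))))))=-914667 / 47560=-19.23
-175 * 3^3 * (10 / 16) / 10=-4725 / 16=-295.31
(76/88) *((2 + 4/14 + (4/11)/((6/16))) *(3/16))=893/1694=0.53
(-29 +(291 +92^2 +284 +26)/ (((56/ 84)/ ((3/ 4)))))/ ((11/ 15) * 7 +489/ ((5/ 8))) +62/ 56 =9274471/ 661528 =14.02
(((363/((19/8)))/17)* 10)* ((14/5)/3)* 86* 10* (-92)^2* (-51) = -591873300480/19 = -31151226341.05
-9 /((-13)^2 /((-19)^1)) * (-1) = -171 /169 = -1.01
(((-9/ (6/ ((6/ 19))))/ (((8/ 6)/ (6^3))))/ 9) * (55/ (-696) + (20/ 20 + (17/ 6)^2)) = -168165/ 2204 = -76.30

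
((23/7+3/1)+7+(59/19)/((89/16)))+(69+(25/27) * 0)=980624/11837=82.84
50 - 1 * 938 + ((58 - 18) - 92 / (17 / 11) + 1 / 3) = -907.20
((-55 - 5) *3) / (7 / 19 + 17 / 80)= -273600 / 883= -309.85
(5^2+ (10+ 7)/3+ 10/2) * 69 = 2461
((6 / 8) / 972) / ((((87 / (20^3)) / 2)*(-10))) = -100 / 7047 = -0.01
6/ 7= 0.86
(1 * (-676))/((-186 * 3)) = 338/279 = 1.21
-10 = -10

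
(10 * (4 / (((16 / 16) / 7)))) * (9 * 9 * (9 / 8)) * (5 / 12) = 42525 / 4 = 10631.25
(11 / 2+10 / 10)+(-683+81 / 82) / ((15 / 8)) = -87881 / 246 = -357.24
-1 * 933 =-933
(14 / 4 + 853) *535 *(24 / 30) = 366582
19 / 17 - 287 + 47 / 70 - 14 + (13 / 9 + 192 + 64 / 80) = -1124191 / 10710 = -104.97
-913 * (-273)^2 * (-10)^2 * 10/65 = -1046845800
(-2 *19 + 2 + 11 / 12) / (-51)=421 / 612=0.69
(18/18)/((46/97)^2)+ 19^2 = 773285/2116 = 365.45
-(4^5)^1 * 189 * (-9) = 1741824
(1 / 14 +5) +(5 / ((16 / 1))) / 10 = 5.10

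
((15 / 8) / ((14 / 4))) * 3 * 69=3105 / 28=110.89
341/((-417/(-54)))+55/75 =93599/2085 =44.89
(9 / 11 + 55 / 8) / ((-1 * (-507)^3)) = 677 / 11468498184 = 0.00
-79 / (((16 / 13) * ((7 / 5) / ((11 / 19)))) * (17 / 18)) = -508365 / 18088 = -28.11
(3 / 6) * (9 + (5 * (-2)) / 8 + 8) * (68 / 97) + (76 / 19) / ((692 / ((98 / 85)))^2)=231590319569 / 41949982850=5.52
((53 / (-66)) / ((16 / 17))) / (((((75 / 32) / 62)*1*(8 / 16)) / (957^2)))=-1033558724 / 25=-41342348.96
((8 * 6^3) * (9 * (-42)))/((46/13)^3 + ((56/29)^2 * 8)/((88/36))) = -1659450448656/143560981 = -11559.20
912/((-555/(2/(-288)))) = 19/1665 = 0.01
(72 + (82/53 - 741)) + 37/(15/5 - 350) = -12277086/18391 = -667.56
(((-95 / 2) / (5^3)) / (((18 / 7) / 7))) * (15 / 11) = -931 / 660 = -1.41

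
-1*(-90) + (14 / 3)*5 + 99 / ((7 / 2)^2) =17848 / 147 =121.41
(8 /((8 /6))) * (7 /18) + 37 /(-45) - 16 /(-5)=212 /45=4.71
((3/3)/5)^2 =1/25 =0.04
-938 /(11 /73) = -68474 /11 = -6224.91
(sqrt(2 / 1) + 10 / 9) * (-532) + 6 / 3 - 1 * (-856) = 2402 / 9 - 532 * sqrt(2) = -485.47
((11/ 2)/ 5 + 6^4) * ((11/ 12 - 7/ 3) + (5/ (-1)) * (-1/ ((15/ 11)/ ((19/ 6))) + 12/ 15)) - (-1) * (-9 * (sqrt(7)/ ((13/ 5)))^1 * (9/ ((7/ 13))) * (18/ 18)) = 2892533/ 360 - 405 * sqrt(7)/ 7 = 7881.74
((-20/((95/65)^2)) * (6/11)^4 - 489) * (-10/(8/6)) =38834123535/10570802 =3673.72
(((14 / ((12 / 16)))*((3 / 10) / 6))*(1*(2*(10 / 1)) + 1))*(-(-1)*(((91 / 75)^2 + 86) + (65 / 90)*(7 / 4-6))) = 62036009 / 37500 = 1654.29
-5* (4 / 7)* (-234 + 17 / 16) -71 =16647 / 28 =594.54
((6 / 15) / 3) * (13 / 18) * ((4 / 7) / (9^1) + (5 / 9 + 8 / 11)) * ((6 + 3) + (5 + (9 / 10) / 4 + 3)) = 2785627 / 1247400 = 2.23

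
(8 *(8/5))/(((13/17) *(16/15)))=204/13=15.69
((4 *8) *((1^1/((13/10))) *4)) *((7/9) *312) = 71680/3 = 23893.33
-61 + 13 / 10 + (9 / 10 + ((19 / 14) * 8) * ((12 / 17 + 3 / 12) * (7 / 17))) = -78791 / 1445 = -54.53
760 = 760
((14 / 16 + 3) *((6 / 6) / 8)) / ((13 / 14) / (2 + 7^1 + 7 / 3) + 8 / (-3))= -11067 / 59056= -0.19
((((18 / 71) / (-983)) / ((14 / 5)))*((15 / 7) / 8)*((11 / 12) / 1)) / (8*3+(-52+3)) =0.00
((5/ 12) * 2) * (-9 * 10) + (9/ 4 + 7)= -263/ 4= -65.75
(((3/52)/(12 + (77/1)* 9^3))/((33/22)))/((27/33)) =11/13137930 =0.00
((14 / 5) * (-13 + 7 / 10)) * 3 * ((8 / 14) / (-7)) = 1476 / 175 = 8.43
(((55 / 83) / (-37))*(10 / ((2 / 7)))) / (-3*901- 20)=275 / 1194619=0.00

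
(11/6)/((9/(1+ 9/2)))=121/108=1.12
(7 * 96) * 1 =672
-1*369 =-369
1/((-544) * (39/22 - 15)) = 11/79152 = 0.00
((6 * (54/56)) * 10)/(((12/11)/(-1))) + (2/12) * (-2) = -4483/84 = -53.37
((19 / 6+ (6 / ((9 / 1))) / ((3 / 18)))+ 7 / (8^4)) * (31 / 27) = 2730635 / 331776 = 8.23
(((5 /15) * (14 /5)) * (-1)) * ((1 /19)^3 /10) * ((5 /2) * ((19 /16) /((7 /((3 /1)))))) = -0.00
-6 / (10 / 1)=-3 / 5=-0.60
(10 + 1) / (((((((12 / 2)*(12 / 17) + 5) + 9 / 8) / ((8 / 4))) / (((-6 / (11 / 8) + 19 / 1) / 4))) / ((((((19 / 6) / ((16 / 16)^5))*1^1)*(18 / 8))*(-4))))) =-312018 / 1409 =-221.45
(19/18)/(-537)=-19/9666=-0.00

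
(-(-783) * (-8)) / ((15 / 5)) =-2088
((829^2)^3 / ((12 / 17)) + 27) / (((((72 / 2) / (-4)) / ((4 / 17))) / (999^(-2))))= -5517928957200955181 / 458082459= -12045711091.51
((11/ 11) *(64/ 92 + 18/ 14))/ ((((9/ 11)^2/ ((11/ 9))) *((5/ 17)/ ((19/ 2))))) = 137142247/ 1173690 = 116.85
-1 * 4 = -4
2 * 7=14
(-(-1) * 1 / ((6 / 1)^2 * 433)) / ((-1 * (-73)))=1 / 1137924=0.00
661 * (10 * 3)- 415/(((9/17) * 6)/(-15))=21789.72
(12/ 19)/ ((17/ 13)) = 156/ 323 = 0.48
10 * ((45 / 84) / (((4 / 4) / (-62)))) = -2325 / 7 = -332.14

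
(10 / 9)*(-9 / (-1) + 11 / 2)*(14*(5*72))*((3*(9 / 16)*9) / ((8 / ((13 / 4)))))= 16031925 / 32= 500997.66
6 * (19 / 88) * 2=57 / 22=2.59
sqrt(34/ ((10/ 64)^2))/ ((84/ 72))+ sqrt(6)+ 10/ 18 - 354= -3181/ 9+ sqrt(6)+ 192 * sqrt(34)/ 35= -319.01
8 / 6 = 4 / 3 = 1.33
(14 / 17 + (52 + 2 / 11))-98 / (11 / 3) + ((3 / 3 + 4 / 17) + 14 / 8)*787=104531 / 44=2375.70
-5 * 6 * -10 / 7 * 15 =4500 / 7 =642.86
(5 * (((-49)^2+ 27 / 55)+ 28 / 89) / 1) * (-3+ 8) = 58784190 / 979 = 60045.14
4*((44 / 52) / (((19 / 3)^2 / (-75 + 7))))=-26928 / 4693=-5.74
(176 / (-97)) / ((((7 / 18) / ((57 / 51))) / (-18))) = 1083456 / 11543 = 93.86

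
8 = 8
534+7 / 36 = 19231 / 36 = 534.19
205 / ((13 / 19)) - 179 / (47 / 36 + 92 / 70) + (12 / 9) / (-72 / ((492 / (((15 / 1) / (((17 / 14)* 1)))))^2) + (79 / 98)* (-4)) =230.88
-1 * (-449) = 449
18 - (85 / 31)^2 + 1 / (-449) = 10.48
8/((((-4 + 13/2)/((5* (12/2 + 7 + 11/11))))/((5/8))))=140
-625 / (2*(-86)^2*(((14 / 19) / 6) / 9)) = -320625 / 103544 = -3.10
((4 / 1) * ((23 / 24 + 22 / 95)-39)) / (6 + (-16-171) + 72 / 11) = 948277 / 1093830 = 0.87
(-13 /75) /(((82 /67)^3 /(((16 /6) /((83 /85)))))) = -66468623 /257419935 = -0.26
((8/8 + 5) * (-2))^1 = -12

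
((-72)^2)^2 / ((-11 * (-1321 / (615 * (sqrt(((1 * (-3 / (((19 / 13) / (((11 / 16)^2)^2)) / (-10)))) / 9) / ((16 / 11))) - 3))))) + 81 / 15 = -247910929263 / 72655 + 59180220 * sqrt(81510) / 25099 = -2738994.80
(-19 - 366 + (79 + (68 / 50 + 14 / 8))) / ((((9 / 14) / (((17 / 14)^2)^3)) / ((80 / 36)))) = -104443261063 / 31116960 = -3356.47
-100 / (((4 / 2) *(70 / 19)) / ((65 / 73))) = -6175 / 511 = -12.08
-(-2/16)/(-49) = -1/392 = -0.00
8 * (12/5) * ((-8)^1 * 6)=-4608/5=-921.60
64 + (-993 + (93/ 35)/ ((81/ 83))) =-875332/ 945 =-926.28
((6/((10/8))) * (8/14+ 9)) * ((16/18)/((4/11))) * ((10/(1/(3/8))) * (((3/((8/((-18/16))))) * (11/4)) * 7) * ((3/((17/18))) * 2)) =-5910003/272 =-21727.95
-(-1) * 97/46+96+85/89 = 405567/4094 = 99.06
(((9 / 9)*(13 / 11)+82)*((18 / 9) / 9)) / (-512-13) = -122 / 3465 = -0.04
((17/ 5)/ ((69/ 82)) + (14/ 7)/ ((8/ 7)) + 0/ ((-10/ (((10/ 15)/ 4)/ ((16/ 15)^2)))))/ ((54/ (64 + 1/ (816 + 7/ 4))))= 418224967/ 60938730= 6.86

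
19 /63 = 0.30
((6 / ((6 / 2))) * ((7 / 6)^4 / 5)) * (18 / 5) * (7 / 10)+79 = 727807 / 9000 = 80.87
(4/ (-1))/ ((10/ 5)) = -2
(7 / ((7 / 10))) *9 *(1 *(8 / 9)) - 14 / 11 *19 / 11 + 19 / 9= 87025 / 1089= 79.91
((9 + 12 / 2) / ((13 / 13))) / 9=5 / 3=1.67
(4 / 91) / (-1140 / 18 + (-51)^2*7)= 12 / 4953221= 0.00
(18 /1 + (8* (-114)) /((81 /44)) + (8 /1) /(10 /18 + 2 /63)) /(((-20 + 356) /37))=-231661 /4536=-51.07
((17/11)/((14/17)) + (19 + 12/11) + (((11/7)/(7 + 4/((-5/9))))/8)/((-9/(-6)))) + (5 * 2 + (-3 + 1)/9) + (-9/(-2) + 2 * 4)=120833/2772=43.59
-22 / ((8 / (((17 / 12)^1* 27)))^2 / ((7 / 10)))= -1802493 / 5120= -352.05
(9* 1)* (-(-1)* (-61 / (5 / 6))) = -3294 / 5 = -658.80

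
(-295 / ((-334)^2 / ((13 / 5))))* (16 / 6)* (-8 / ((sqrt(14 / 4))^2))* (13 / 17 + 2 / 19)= 0.04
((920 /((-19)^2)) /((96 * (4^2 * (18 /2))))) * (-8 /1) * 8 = -115 /9747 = -0.01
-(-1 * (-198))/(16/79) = -7821/8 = -977.62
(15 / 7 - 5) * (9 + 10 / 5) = -220 / 7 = -31.43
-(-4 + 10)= -6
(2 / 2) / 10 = 1 / 10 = 0.10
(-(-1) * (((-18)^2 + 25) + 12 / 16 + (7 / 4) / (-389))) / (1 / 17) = 5945.67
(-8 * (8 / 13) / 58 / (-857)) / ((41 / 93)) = 0.00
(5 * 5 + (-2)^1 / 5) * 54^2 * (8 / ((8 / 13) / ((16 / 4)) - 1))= -678208.58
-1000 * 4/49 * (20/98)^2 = -400000/117649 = -3.40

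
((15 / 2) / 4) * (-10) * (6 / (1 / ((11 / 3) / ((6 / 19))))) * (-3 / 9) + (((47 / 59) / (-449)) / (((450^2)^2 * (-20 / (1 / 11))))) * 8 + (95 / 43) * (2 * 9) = 610395699775253908271 / 1284545692546875000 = 475.18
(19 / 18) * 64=608 / 9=67.56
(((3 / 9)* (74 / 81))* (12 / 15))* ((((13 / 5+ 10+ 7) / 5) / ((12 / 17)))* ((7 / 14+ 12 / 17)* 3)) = 148666 / 30375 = 4.89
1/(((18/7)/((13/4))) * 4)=91/288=0.32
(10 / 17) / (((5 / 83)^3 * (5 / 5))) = 1143574 / 425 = 2690.76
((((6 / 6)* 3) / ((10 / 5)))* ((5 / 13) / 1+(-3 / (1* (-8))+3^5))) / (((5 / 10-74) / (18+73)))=-25351 / 56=-452.70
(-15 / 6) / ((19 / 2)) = -5 / 19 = -0.26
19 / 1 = 19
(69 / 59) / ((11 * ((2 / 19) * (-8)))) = -1311 / 10384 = -0.13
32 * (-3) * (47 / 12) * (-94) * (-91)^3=-26634213424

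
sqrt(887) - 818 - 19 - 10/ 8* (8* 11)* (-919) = sqrt(887) + 100253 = 100282.78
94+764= 858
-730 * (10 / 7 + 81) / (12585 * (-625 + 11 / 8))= 673936 / 87901191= 0.01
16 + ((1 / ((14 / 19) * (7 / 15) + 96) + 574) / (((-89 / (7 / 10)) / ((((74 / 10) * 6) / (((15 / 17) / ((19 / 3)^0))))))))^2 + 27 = 4819881403224209641061 / 93312073635062500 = 51653.35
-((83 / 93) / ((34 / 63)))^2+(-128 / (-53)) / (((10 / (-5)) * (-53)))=-8462781017 / 3120563044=-2.71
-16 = -16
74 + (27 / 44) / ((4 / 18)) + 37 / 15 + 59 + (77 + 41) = 338221 / 1320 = 256.23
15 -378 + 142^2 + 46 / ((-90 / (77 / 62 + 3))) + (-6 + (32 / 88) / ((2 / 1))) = 607447591 / 30690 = 19793.01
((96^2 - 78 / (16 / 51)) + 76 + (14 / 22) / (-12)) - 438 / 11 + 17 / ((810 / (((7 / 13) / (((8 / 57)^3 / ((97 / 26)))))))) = 171682441269 / 19036160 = 9018.75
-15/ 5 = -3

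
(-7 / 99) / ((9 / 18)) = -14 / 99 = -0.14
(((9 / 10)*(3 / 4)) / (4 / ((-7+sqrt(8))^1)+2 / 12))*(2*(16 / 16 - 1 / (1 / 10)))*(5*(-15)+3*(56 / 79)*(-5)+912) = 6044095989 / 221990 - 1142191368*sqrt(2) / 110995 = 12673.95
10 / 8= 5 / 4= 1.25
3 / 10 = 0.30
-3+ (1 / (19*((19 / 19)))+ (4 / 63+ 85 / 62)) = -112279 / 74214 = -1.51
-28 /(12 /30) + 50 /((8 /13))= 45 /4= 11.25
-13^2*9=-1521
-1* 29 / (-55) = 29 / 55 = 0.53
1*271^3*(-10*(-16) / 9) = 3184401760 / 9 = 353822417.78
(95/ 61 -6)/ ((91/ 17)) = -4607/ 5551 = -0.83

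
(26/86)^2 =169/1849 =0.09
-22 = -22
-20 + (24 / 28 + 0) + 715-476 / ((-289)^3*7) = 6916123475 / 9938999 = 695.86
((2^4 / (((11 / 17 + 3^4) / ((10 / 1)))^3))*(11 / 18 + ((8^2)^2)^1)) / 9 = 45284963375 / 3384335763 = 13.38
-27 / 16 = -1.69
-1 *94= -94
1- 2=-1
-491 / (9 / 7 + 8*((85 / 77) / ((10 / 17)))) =-37807 / 1255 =-30.13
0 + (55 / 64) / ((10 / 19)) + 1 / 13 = 2845 / 1664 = 1.71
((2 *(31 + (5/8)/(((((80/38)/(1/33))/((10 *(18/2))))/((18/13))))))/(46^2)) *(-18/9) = -73493/1210352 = -0.06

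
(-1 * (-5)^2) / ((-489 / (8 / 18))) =0.02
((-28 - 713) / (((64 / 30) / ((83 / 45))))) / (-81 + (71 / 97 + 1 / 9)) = 941967 / 117856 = 7.99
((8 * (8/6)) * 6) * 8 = 512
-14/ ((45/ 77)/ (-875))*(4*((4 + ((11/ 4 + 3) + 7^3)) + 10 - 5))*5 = 149976750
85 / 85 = 1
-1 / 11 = -0.09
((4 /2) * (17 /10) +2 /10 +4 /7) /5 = 146 /175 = 0.83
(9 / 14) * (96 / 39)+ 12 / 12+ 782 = 71397 / 91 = 784.58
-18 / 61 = -0.30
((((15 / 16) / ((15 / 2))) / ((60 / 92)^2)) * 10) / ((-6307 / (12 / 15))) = -529 / 1419075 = -0.00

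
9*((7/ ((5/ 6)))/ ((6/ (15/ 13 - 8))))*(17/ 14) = -13617/ 130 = -104.75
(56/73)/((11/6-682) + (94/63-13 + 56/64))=-28224/25415899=-0.00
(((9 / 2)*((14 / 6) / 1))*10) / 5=21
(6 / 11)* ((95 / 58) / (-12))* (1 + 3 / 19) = -5 / 58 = -0.09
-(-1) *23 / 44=23 / 44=0.52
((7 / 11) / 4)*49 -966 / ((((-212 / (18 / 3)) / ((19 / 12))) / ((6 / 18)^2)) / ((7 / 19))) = 33467 / 3498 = 9.57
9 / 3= 3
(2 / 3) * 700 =466.67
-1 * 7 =-7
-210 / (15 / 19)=-266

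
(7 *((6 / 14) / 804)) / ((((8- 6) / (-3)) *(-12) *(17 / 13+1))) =13 / 64320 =0.00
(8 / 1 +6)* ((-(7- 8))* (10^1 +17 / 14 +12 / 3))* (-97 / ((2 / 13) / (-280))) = 37603020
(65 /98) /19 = 0.03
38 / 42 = 0.90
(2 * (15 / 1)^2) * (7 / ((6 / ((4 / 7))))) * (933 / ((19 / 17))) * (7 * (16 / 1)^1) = 532929600 / 19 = 28048926.32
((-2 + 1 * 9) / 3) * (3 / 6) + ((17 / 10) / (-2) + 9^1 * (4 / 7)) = 2293 / 420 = 5.46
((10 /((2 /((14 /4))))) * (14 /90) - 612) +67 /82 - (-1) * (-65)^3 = -101561147 /369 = -275233.46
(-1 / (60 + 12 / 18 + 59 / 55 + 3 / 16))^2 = 6969600 / 26727999169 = 0.00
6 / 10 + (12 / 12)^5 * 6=33 / 5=6.60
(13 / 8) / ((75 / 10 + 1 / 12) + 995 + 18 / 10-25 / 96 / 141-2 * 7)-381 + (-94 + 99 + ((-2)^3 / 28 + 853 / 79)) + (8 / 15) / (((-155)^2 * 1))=-4882183387720411819 / 13358037245335125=-365.49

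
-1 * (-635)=635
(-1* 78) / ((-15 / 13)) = 67.60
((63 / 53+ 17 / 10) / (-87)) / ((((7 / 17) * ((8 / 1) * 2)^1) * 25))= -26027 / 129108000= -0.00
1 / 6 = 0.17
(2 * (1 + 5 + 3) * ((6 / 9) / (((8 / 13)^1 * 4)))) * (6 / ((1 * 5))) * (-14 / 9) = -91 / 10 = -9.10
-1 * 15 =-15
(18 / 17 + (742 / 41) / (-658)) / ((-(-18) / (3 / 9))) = 0.02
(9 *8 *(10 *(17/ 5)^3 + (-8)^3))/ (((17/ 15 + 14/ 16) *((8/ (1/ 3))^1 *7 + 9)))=-1713024/ 71095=-24.09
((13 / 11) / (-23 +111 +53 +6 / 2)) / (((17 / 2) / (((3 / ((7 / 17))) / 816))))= 0.00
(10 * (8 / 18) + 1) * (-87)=-1421 / 3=-473.67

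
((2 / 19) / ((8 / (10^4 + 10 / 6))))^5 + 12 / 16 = 24320256751587193252901 / 616132666368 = 39472435206.12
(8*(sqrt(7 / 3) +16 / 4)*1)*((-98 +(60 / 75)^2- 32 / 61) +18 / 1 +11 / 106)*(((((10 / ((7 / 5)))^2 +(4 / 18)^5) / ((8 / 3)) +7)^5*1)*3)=-23985975102145327057183877445642951093402125 / 256952748845354183716920964525422- 23985975102145327057183877445642951093402125*sqrt(21) / 3083432986144250204603051574305064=-128995586911.08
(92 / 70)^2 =2116 / 1225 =1.73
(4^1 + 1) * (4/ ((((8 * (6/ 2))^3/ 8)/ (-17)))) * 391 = -33235/ 432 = -76.93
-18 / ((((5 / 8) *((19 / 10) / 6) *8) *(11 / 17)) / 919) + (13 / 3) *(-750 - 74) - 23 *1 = -12376933 / 627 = -19739.93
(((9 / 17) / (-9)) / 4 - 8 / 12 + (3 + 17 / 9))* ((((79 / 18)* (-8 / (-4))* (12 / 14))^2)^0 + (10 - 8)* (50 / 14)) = 48925 / 1428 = 34.26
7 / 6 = 1.17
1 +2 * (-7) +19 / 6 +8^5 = 196549 / 6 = 32758.17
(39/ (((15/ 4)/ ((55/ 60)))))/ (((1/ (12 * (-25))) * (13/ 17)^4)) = -8363.50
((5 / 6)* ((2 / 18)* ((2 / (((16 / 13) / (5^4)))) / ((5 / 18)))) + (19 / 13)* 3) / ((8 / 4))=106993 / 624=171.46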